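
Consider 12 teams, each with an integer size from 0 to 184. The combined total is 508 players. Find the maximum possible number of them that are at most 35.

11

Each value at 35 or below falls at least 184 − 35 = 149 short of the ceiling 184.
The ceiling total is 12 × 184 = 2208, and we need 508, so at most ⌊(2208 − 508)/149⌋ = 11 can be that low.
k = 11 is achieved by 11 values at 35 and 1 at 184, total 569; lower one of the 184's by 61 (still > 35) to reach 508.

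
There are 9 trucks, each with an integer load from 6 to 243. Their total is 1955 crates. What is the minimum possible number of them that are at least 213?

Each value short of 213 is at most 212, costing at least 243 − 212 = 31 against the maximum total of 2187.
We can afford to lose at most 2187 − 1955 = 232, so at most ⌊232/31⌋ = 7 fall short, and at least 2 are ≥ 213.
Exactly 2 works: 2 values at 243 and 7 at 212 total 1970; lower one of the high values by 15 (still ≥ 213) to hit 1955.

2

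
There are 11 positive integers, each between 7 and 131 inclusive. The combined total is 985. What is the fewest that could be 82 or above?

Each value short of 82 is at most 81, costing at least 131 − 81 = 50 against the maximum total of 1441.
We can afford to lose at most 1441 − 985 = 456, so at most ⌊456/50⌋ = 9 fall short, and at least 2 are ≥ 82.
Exactly 2 works: 2 values at 131 and 9 at 81 total 991; lower one of the high values by 6 (still ≥ 82) to hit 985.

2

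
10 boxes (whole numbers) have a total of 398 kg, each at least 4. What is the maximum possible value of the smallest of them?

The average is 398/10 < 40, so some value is ≤ 39.
Achievable: 2 of them at 39 and 8 at 40 total 398.

39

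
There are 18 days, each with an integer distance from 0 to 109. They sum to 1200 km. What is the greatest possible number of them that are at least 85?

14

Suppose k of them are at least 85. Those contribute at least 85 each and the other 18 − k at least 0 each.
So the total is at least 85k + 0(18 − k) = 0 + 85k. This must be ≤ 1200, giving k ≤ 14.
k = 14 is achieved by 14 values at 85 and 4 at 0, total 1190; add 10 to one value (staying below 85) to reach 1200.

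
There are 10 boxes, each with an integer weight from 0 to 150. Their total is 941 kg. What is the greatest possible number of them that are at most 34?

Each value at 34 or below falls at least 150 − 34 = 116 short of the ceiling 150.
The ceiling total is 10 × 150 = 1500, and we need 941, so at most ⌊(1500 − 941)/116⌋ = 4 can be that low.
k = 4 is achieved by 4 values at 34 and 6 at 150, total 1036; lower one of the 150's by 95 (still > 34) to reach 941.

4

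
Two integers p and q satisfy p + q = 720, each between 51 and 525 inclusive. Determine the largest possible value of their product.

129600

pq = p(720 − p) is maximized when p is as near 720/2 as the bounds allow.
Taking p = 360 and q = 360 (both in [51, 525]) gives pq = 129600.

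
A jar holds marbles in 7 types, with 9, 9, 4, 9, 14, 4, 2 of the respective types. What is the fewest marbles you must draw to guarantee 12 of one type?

In the worst case you take as many as possible of each type without reaching 12: 9 + 9 + 4 + 9 + 11 + 4 + 2 = 48.
The next one must give 12 of some type, so 48 + 1 = 49.

49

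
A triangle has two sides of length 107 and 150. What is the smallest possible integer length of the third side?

The third side must exceed |107 − 150| = 43.
The smallest integer above 43 is 44.

44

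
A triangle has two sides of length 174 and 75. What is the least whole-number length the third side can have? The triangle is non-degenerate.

100

The third side must exceed |174 − 75| = 99.
The smallest integer above 99 is 100.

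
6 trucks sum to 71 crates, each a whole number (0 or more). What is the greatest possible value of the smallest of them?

11

If every one of the 6 were at least 12, the total would be at least 6 × 12 = 72 > 71.
Taking 1 copy of 11 and 5 copies of 12 gives exactly 71, so 11 is attained.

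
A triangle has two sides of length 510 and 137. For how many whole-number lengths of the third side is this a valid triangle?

273

The triangle inequality gives |510 − 137| < c < 510 + 137, i.e. 373 < c < 647.
So c can be any integer from 374 to 646: 273 values.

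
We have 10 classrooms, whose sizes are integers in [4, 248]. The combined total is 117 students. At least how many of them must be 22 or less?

6

If only k of them are at most 22, the other 10 − k are at least 23, so the total is at least (10 − k)·23 + k·4.
This is ≤ 117, so (10 − k)·23 + 4k ≤ 117, which gives k ≥ 6.
Exactly 6 works: 6 values at 4 and 4 at 23 total 116; raise one of the low values by 1 (still ≤ 22) to hit 117.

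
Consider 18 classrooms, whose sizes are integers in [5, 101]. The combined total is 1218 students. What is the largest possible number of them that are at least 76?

15

Suppose k of them are at least 76. Those contribute at least 76 each and the other 18 − k at least 5 each.
So the total is at least 76k + 5(18 − k) = 90 + 71k. This must be ≤ 1218, giving k ≤ 15.
k = 15 is achieved by 15 values at 76 and 3 at 5, total 1155; add 63 to one value (staying below 76) to reach 1218.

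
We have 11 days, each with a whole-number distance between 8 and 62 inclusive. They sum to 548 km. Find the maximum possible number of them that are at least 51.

If k of the values are ≥ 51, the total is ≥ 51k + 8(11 − k).
Setting 51k + 8(11 − k) ≤ 548 gives 43k ≤ 460, so k ≤ 10.
k = 10 is achieved by 10 values at 51 and 1 at 8, total 518; add 30 to one value (staying below 51) to reach 548.

10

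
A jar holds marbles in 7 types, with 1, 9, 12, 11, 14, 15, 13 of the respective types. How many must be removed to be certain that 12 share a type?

66

In the worst case you take as many as possible of each type without reaching 12: 1 + 9 + 11 + 11 + 11 + 11 + 11 = 65.
The next one must give 12 of some type, so 65 + 1 = 66.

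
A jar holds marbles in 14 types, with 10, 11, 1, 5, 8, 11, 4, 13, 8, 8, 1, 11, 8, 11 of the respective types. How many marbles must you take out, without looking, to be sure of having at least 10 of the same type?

98

In the worst case you take as many as possible of each type without reaching 10: 9 + 9 + 1 + 5 + 8 + 9 + 4 + 9 + 8 + 8 + 1 + 9 + 8 + 9 = 97.
The next one must give 10 of some type, so 97 + 1 = 98.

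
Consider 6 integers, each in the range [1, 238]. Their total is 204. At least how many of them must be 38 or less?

Each value above 38 is at least 39, contributing at least 39 − 1 = 38 above the floor 1.
The sum exceeds the floor total 6 by 198, so at most ⌊198/38⌋ = 5 exceed 38, and at least 1 are ≤ 38.
Exactly 1 works: 1 value at 1 and 5 at 39 total 196; raise one of the low values by 8 (still ≤ 38) to hit 204.

1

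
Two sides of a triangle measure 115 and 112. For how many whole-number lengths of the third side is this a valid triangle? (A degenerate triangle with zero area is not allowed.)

The triangle inequality gives |115 − 112| < c < 115 + 112, i.e. 3 < c < 227.
So c can be any integer from 4 to 226: 223 values.

223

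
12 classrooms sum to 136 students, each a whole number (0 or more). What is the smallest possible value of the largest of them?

Some value must be at least ⌈136/12⌉ = 12, since 12 × 11 = 132 < 136.
Achievable: 4 of them at 12 and 8 at 11 total 136.

12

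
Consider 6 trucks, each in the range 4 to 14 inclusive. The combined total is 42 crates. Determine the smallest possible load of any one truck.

4

To make one truck as small as possible, make the other 5 as large as possible.
The other 5 can take up 5 × 14 = 70 ≥ 42 − 4, so one truck can sit at its floor of 4.
Achievable: one at 4 and the other 5 totalling 38, which fits since 5 × 4 ≤ 38 ≤ 5 × 14.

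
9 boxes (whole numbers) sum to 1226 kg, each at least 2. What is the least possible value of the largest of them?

Some value must be at least ⌈1226/9⌉ = 137, since 9 × 136 = 1224 < 1226.
Equality holds with 2 values of 137 and 7 values of 136.

137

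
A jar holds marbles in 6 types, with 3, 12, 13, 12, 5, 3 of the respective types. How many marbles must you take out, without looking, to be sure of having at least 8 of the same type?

In the worst case you take as many as possible of each type without reaching 8: 3 + 7 + 7 + 7 + 5 + 3 = 32.
The next one must give 8 of some type, so 32 + 1 = 33.

33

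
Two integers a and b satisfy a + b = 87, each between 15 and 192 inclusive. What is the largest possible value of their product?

1892

For a fixed sum, the product ab is largest when a and b are as close as possible.
Taking a = 43 and b = 44 (both in [15, 192]) gives ab = 1892.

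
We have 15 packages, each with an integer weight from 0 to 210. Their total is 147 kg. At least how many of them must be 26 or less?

10

Let j be the number exceeding 26. Then the total is ≥ 27·j + 0·(15 − j) = 0 + 27j.
So 27j ≤ 147 and j ≤ 5; hence at least 15 − 5 = 10 are ≤ 26.
Exactly 10 works: 10 values at 0 and 5 at 27 total 135; raise one of the low values by 12 (still ≤ 26) to hit 147.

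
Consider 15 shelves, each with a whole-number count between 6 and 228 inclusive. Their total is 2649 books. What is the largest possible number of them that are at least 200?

Suppose k of them are at least 200. Those contribute at least 200 each and the other 15 − k at least 6 each.
So the total is at least 200k + 6(15 − k) = 90 + 194k. This must be ≤ 2649, giving k ≤ 13.
k = 13 is achieved by 13 values at 200 and 2 at 6, total 2612; add 37 to one value (staying below 200) to reach 2649.

13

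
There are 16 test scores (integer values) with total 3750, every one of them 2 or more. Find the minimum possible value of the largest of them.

The average is 3750/16 > 234, so not all 16 can be 234 or less; the largest is ≥ 235.
Equality holds with 6 values of 235 and 10 values of 234.

235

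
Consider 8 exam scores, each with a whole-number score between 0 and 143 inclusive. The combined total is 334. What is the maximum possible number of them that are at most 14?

Each value at 14 or below falls at least 143 − 14 = 129 short of the ceiling 143.
The ceiling total is 8 × 143 = 1144, and we need 334, so at most ⌊(1144 − 334)/129⌋ = 6 can be that low.
k = 6 is achieved by 6 values at 14 and 2 at 143, total 370; lower one of the 143's by 36 (still > 14) to reach 334.

6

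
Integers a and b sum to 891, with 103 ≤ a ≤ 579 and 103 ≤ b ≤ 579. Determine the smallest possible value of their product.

ab = a(891 − a) is concave in a, so over [312, 579] it is minimized at an endpoint.
The extreme feasible split is a = 312, b = 579, giving ab = 180648.

180648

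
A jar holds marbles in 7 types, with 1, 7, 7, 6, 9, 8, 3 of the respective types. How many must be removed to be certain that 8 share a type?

In the worst case you take as many as possible of each type without reaching 8: 1 + 7 + 7 + 6 + 7 + 7 + 3 = 38.
The next one must give 8 of some type, so 38 + 1 = 39.

39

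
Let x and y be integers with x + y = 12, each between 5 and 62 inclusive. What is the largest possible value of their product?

36

For a fixed sum, the product xy is largest when x and y are as close as possible.
Taking x = 6 and y = 6 (both in [5, 62]) gives xy = 36.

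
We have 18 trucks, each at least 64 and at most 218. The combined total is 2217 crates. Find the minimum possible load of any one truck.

64

Minimizing one value means maximizing the remaining 17.
The other 17 can take up 17 × 218 = 3706 ≥ 2217 − 64, so one truck can sit at its floor of 64.
Achievable: one at 64 and the other 17 totalling 2153, which fits since 17 × 64 ≤ 2153 ≤ 17 × 218.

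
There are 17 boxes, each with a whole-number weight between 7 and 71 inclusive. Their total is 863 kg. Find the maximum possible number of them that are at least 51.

16

With k values at 51 or above and the rest at least 7, the sum is at least 119 + 44k.
Since the sum is 863, we need 44k ≤ 744, i.e. k ≤ 16.
k = 16 is achieved by 16 values at 51 and 1 at 7, total 823; add 40 to one value (staying below 51) to reach 863.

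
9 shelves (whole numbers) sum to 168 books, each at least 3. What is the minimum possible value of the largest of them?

The average is 168/9 > 18, so not all 9 can be 18 or less; the largest is ≥ 19.
Achievable: 6 of them at 19 and 3 at 18 total 168.

19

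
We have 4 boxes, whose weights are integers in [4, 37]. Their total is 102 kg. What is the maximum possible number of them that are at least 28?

Suppose k of them are at least 28. Those contribute at least 28 each and the other 4 − k at least 4 each.
So the total is at least 28k + 4(4 − k) = 16 + 24k. This must be ≤ 102, giving k ≤ 3.
k = 3 is achieved by 3 values at 28 and 1 at 4, total 88; add 14 to one value (staying below 28) to reach 102.

3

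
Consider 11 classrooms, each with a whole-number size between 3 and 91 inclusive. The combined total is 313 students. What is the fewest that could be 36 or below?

Let j be the number exceeding 36. Then the total is ≥ 37·j + 3·(11 − j) = 33 + 34j.
So 34j ≤ 280 and j ≤ 8; hence at least 11 − 8 = 3 are ≤ 36.
Exactly 3 works: 3 values at 3 and 8 at 37 total 305; raise one of the low values by 8 (still ≤ 36) to hit 313.

3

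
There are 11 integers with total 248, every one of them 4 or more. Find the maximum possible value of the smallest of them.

22

The average is 248/11 < 23, so some value is ≤ 22.
Equality holds with 5 values of 22 and 6 values of 23.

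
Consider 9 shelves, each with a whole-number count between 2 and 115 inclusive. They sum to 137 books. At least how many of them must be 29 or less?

Let j be the number exceeding 29. Then the total is ≥ 30·j + 2·(9 − j) = 18 + 28j.
So 28j ≤ 119 and j ≤ 4; hence at least 9 − 4 = 5 are ≤ 29.
Exactly 5 works: 5 values at 2 and 4 at 30 total 130; raise one of the low values by 7 (still ≤ 29) to hit 137.

5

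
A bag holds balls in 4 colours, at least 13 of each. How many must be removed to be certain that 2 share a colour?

You could draw 1 of every colour without reaching 2 of any — 4 in all.
One more forces 2 of some colour, so 4 + 1 = 5.

5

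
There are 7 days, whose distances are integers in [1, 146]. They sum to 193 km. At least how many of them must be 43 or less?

Each value above 43 is at least 44, contributing at least 44 − 1 = 43 above the floor 1.
The sum exceeds the floor total 7 by 186, so at most ⌊186/43⌋ = 4 exceed 43, and at least 3 are ≤ 43.
Exactly 3 works: 3 values at 1 and 4 at 44 total 179; raise one of the low values by 14 (still ≤ 43) to hit 193.

3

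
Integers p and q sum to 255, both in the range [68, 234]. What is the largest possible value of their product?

16256

With p + q fixed, pq peaks when the two are closest together.
Taking p = 127 and q = 128 (both in [68, 234]) gives pq = 16256.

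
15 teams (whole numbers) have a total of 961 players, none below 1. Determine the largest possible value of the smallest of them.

64

If every one of the 15 were at least 65, the total would be at least 15 × 65 = 975 > 961.
Equality holds with 14 values of 64 and 1 value of 65.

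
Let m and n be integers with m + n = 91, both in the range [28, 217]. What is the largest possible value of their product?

For a fixed sum, the product mn is largest when m and n are as close as possible.
Taking m = 45 and n = 46 (both in [28, 217]) gives mn = 2070.

2070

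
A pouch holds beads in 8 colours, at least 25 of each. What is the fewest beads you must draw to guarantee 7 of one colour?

49

In the worst case you draw 6 of each of the 8 colours: 8 × 6 = 48.
One more forces 7 of some colour, so 48 + 1 = 49.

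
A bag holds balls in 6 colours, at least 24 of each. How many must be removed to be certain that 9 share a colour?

In the worst case you draw 8 of each of the 6 colours: 6 × 8 = 48.
One more forces 9 of some colour, so 48 + 1 = 49.

49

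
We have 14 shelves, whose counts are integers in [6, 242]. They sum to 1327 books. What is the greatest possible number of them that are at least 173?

7

If k of the values are ≥ 173, the total is ≥ 173k + 6(14 − k).
Setting 173k + 6(14 − k) ≤ 1327 gives 167k ≤ 1243, so k ≤ 7.
k = 7 is achieved by 7 values at 173 and 7 at 6, total 1253; add 74 to one value (staying below 173) to reach 1327.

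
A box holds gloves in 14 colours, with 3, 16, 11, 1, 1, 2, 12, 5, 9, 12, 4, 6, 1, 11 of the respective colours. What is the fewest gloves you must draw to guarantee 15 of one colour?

93

In the worst case you take as many as possible of each colour without reaching 15: 3 + 14 + 11 + 1 + 1 + 2 + 12 + 5 + 9 + 12 + 4 + 6 + 1 + 11 = 92.
The next one must give 15 of some colour, so 92 + 1 = 93.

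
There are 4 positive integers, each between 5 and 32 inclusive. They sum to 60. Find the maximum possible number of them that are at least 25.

2

With k values at 25 or above and the rest at least 5, the sum is at least 20 + 20k.
Since the sum is 60, we need 20k ≤ 40, i.e. k ≤ 2.
k = 2 is achieved by 2 values at 25 and 2 at 5, total 60.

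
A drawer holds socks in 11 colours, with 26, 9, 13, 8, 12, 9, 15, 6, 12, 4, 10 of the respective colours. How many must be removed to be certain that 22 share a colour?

120

In the worst case you take as many as possible of each colour without reaching 22: 21 + 9 + 13 + 8 + 12 + 9 + 15 + 6 + 12 + 4 + 10 = 119.
The next one must give 22 of some colour, so 119 + 1 = 120.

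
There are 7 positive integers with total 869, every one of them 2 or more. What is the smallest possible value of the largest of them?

If every one of the 7 were at most 124, the total would be at most 7 × 124 = 868 < 869.
Achievable: 1 of them at 125 and 6 at 124 total 869.

125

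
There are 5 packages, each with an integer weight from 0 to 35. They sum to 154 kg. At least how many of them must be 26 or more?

3

If only k of them are at least 26, the other 5 − k are at most 25, so the total is at most k·35 + (5 − k)·25.
This must reach 154, so k·35 + (5 − k)·25 ≥ 154, giving k ≥ 3.
Exactly 3 works: 3 values at 35 and 2 at 25 total 155; lower one of the high values by 1 (still ≥ 26) to hit 154.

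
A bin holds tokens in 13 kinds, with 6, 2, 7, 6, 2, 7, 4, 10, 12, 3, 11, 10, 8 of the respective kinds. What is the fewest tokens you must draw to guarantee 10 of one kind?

82

In the worst case you take as many as possible of each kind without reaching 10: 6 + 2 + 7 + 6 + 2 + 7 + 4 + 9 + 9 + 3 + 9 + 9 + 8 = 81.
The next one must give 10 of some kind, so 81 + 1 = 82.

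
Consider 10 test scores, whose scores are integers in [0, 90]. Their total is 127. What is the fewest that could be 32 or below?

If only k of them are at most 32, the other 10 − k are at least 33, so the total is at least (10 − k)·33 + k·0.
This is ≤ 127, so (10 − k)·33 + 0k ≤ 127, which gives k ≥ 7.
Exactly 7 works: 7 values at 0 and 3 at 33 total 99; raise one of the low values by 28 (still ≤ 32) to hit 127.

7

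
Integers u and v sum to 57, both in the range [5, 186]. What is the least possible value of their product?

Since u + v is fixed, pushing one of them to its bound minimizes the product.
At the endpoint u = 5, v = 57 − 5 = 52, so uv = 5 × 52 = 260.

260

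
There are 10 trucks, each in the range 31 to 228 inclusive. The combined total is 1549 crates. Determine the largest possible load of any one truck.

Maximizing one value means minimizing the remaining 9.
The other 9 contribute at least 9 × 31 = 279, leaving at most 1549 − 279 = 1270.
But each truck is capped at 228, so the maximum is 228.
Achievable: one at 228 and the other 9 totalling 1321, which fits since 9 × 31 ≤ 1321 ≤ 9 × 228.

228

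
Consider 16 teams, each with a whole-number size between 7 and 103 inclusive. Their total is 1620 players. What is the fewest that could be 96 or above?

13

If only k of them are at least 96, the other 16 − k are at most 95, so the total is at most k·103 + (16 − k)·95.
This must reach 1620, so k·103 + (16 − k)·95 ≥ 1620, giving k ≥ 13.
Exactly 13 works: 13 values at 103 and 3 at 95 total 1624; lower one of the high values by 4 (still ≥ 96) to hit 1620.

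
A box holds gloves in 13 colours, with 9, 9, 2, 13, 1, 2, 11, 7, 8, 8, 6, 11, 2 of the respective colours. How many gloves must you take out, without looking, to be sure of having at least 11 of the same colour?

85

In the worst case you take as many as possible of each colour without reaching 11: 9 + 9 + 2 + 10 + 1 + 2 + 10 + 7 + 8 + 8 + 6 + 10 + 2 = 84.
The next one must give 11 of some colour, so 84 + 1 = 85.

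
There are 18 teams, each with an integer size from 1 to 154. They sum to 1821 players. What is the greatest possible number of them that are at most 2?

6

Suppose k of them are at most 2. Those contribute at most 2 each and the rest at most 154 each.
So the total is at most 2k + 154(18 − k) = 2772 − 152k. This must still be ≥ 1821, so k ≤ 6.
k = 6 is achieved by 6 values at 2 and 12 at 154, total 1860; lower one of the 154's by 39 (still > 2) to reach 1821.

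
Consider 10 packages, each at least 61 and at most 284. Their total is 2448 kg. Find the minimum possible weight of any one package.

61

Minimizing one value means maximizing the remaining 9.
The other 9 can take up 9 × 284 = 2556 ≥ 2448 − 61, so one package can sit at its floor of 61.
Achievable: one at 61 and the other 9 totalling 2387, which fits since 9 × 61 ≤ 2387 ≤ 9 × 284.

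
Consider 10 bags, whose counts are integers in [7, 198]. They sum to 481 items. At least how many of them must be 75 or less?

Each value above 75 is at least 76, contributing at least 76 − 7 = 69 above the floor 7.
The sum exceeds the floor total 70 by 411, so at most ⌊411/69⌋ = 5 exceed 75, and at least 5 are ≤ 75.
Exactly 5 works: 5 values at 7 and 5 at 76 total 415; raise one of the low values by 66 (still ≤ 75) to hit 481.

5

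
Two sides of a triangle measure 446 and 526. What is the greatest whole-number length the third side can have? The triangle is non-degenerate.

971

The third side must be less than 446 + 526 = 972.
The largest integer below 972 is 971.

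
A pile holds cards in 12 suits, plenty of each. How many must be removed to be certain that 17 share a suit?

193

In the worst case you draw 16 of each of the 12 suits: 12 × 16 = 192.
One more forces 17 of some suit, so 192 + 1 = 193.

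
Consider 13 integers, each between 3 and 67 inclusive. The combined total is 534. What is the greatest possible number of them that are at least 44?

Suppose k of them are at least 44. Those contribute at least 44 each and the other 13 − k at least 3 each.
So the total is at least 44k + 3(13 − k) = 39 + 41k. This must be ≤ 534, giving k ≤ 12.
k = 12 is achieved by 12 values at 44 and 1 at 3, total 531; add 3 to one value (staying below 44) to reach 534.

12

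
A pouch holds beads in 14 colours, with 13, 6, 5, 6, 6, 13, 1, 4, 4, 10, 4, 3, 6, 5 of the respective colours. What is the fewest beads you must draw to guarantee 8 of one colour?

In the worst case you take as many as possible of each colour without reaching 8: 7 + 6 + 5 + 6 + 6 + 7 + 1 + 4 + 4 + 7 + 4 + 3 + 6 + 5 = 71.
The next one must give 8 of some colour, so 71 + 1 = 72.

72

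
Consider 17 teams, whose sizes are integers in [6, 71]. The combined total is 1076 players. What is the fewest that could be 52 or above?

Each value short of 52 is at most 51, costing at least 71 − 51 = 20 against the maximum total of 1207.
We can afford to lose at most 1207 − 1076 = 131, so at most ⌊131/20⌋ = 6 fall short, and at least 11 are ≥ 52.
Exactly 11 works: 11 values at 71 and 6 at 51 total 1087; lower one of the high values by 11 (still ≥ 52) to hit 1076.

11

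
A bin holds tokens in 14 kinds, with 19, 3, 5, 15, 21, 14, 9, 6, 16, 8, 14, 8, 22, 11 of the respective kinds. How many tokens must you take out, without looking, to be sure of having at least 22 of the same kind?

171

In the worst case you take as many as possible of each kind without reaching 22: 19 + 3 + 5 + 15 + 21 + 14 + 9 + 6 + 16 + 8 + 14 + 8 + 21 + 11 = 170.
The next one must give 22 of some kind, so 170 + 1 = 171.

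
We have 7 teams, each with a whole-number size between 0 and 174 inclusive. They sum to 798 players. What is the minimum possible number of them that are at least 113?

1

Each value short of 113 is at most 112, costing at least 174 − 112 = 62 against the maximum total of 1218.
We can afford to lose at most 1218 − 798 = 420, so at most ⌊420/62⌋ = 6 fall short, and at least 1 are ≥ 113.
Exactly 1 works: 1 value at 174 and 6 at 112 total 846; lower one of the high values by 48 (still ≥ 113) to hit 798.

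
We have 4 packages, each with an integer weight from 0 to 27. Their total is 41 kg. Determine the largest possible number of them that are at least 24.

1

Suppose k of them are at least 24. Those contribute at least 24 each and the other 4 − k at least 0 each.
So the total is at least 24k + 0(4 − k) = 0 + 24k. This must be ≤ 41, giving k ≤ 1.
k = 1 is achieved by 1 value at 24 and 3 at 0, total 24; add 17 to one value (staying below 24) to reach 41.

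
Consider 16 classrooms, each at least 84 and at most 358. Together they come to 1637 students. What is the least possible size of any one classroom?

84

To make one classroom as small as possible, make the other 15 as large as possible.
The other 15 can take up 15 × 358 = 5370 ≥ 1637 − 84, so one classroom can sit at its floor of 84.
Achievable: one at 84 and the other 15 totalling 1553, which fits since 15 × 84 ≤ 1553 ≤ 15 × 358.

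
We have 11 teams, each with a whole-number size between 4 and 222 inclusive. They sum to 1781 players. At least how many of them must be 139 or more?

Suppose at most 11 − j of them reach 139; then j values are ≤ 138 and the rest ≤ 222.
The total is then ≤ 138·j + 222·(11 − j) = 2442 − 84j. For this to be ≥ 1781 we need j ≤ 7, so at least 11 − 7 = 4 must reach 139.
Exactly 4 works: 4 values at 222 and 7 at 138 total 1854; lower one of the high values by 73 (still ≥ 139) to hit 1781.

4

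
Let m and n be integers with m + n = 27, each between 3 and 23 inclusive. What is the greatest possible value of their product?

182

With m + n fixed, mn peaks when the two are closest together.
Taking m = 13 and n = 14 (both in [3, 23]) gives mn = 182.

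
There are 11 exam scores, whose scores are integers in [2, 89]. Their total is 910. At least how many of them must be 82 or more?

Suppose at most 11 − j of them reach 82; then j values are ≤ 81 and the rest ≤ 89.
The total is then ≤ 81·j + 89·(11 − j) = 979 − 8j. For this to be ≥ 910 we need j ≤ 8, so at least 11 − 8 = 3 must reach 82.
Exactly 3 works: 3 values at 89 and 8 at 81 total 915; lower one of the high values by 5 (still ≥ 82) to hit 910.

3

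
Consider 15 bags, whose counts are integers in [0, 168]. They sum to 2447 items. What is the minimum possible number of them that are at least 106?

Suppose at most 15 − j of them reach 106; then j values are ≤ 105 and the rest ≤ 168.
The total is then ≤ 105·j + 168·(15 − j) = 2520 − 63j. For this to be ≥ 2447 we need j ≤ 1, so at least 15 − 1 = 14 must reach 106.
Exactly 14 works: 14 values at 168 and 1 at 105 total 2457; lower one of the high values by 10 (still ≥ 106) to hit 2447.

14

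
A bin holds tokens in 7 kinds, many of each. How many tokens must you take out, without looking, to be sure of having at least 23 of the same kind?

155

In the worst case you draw 22 of each of the 7 kinds: 7 × 22 = 154.
One more forces 23 of some kind, so 154 + 1 = 155.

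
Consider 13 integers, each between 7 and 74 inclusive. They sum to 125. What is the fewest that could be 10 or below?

Each value above 10 is at least 11, contributing at least 11 − 7 = 4 above the floor 7.
The sum exceeds the floor total 91 by 34, so at most ⌊34/4⌋ = 8 exceed 10, and at least 5 are ≤ 10.
Exactly 5 works: 5 values at 7 and 8 at 11 total 123; raise one of the low values by 2 (still ≤ 10) to hit 125.

5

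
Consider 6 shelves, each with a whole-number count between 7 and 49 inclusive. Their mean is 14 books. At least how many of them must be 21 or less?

4

The total is 6 × 14 = 84.
Let j be the number exceeding 21. Then the total is ≥ 22·j + 7·(6 − j) = 42 + 15j.
So 15j ≤ 42 and j ≤ 2; hence at least 6 − 2 = 4 are ≤ 21.
Exactly 4 works: 4 values at 7 and 2 at 22 total 72; raise one of the low values by 12 (still ≤ 21) to hit 84.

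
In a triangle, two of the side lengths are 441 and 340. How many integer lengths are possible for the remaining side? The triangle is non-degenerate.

679

The triangle inequality gives |441 − 340| < c < 441 + 340, i.e. 101 < c < 781.
So c can be any integer from 102 to 780: 679 values.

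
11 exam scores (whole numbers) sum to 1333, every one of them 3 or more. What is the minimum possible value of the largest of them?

Some value must be at least ⌈1333/11⌉ = 122, since 11 × 121 = 1331 < 1333.
Taking 9 copies of 121 and 2 copies of 122 gives exactly 1333, so 122 is attained.

122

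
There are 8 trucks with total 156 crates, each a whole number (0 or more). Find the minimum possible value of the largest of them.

20

Some value must be at least ⌈156/8⌉ = 20, since 8 × 19 = 152 < 156.
Achievable: 4 of them at 20 and 4 at 19 total 156.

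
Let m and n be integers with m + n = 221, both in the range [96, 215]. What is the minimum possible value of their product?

mn = m(221 − m) is concave in m, so over [96, 125] it is minimized at an endpoint.
At the endpoint m = 96, n = 221 − 96 = 125, so mn = 96 × 125 = 12000.

12000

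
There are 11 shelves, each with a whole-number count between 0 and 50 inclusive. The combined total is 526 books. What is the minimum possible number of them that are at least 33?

10

Suppose at most 11 − j of them reach 33; then j values are ≤ 32 and the rest ≤ 50.
The total is then ≤ 32·j + 50·(11 − j) = 550 − 18j. For this to be ≥ 526 we need j ≤ 1, so at least 11 − 1 = 10 must reach 33.
Exactly 10 works: 10 values at 50 and 1 at 32 total 532; lower one of the high values by 6 (still ≥ 33) to hit 526.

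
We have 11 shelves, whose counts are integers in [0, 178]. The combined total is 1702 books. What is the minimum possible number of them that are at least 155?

1

Each value short of 155 is at most 154, costing at least 178 − 154 = 24 against the maximum total of 1958.
We can afford to lose at most 1958 − 1702 = 256, so at most ⌊256/24⌋ = 10 fall short, and at least 1 are ≥ 155.
Exactly 1 works: 1 value at 178 and 10 at 154 total 1718; lower one of the high values by 16 (still ≥ 155) to hit 1702.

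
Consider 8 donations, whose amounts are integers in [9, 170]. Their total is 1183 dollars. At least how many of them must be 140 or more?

If only k of them are at least 140, the other 8 − k are at most 139, so the total is at most k·170 + (8 − k)·139.
This must reach 1183, so k·170 + (8 − k)·139 ≥ 1183, giving k ≥ 3.
Exactly 3 works: 3 values at 170 and 5 at 139 total 1205; lower one of the high values by 22 (still ≥ 140) to hit 1183.

3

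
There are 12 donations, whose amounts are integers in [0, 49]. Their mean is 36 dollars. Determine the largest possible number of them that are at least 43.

The total is 12 × 36 = 432.
If k of the values are ≥ 43, the total is ≥ 43k + 0(12 − k).
Setting 43k + 0(12 − k) ≤ 432 gives 43k ≤ 432, so k ≤ 10.
k = 10 is achieved by 10 values at 43 and 2 at 0, total 430; add 2 to one value (staying below 43) to reach 432.

10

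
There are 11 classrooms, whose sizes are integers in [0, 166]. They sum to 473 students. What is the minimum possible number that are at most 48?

Each value above 48 is at least 49, contributing at least 49 − 0 = 49 above the floor 0.
The sum exceeds the floor total 0 by 473, so at most ⌊473/49⌋ = 9 exceed 48, and at least 2 are ≤ 48.
Exactly 2 works: 2 values at 0 and 9 at 49 total 441; raise one of the low values by 32 (still ≤ 48) to hit 473.

2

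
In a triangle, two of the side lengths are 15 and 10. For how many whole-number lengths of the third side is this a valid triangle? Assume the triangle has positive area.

19

The triangle inequality gives |15 − 10| < c < 15 + 10, i.e. 5 < c < 25.
So c can be any integer from 6 to 24: 19 values.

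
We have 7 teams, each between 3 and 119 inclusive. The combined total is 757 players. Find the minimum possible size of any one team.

To make one team as small as possible, make the other 6 as large as possible.
The other 6 contribute at most 6 × 119 = 714, leaving at least 757 − 714 = 43.
Since 43 ≥ 3, this is achievable: one at 43 and 6 at 119.

43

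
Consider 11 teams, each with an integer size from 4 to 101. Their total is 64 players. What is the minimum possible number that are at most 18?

Let j be the number exceeding 18. Then the total is ≥ 19·j + 4·(11 − j) = 44 + 15j.
So 15j ≤ 20 and j ≤ 1; hence at least 11 − 1 = 10 are ≤ 18.
Exactly 10 works: 10 values at 4 and 1 at 19 total 59; raise one of the low values by 5 (still ≤ 18) to hit 64.

10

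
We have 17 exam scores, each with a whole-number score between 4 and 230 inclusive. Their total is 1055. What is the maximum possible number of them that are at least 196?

5

With k values at 196 or above and the rest at least 4, the sum is at least 68 + 192k.
Since the sum is 1055, we need 192k ≤ 987, i.e. k ≤ 5.
k = 5 is achieved by 5 values at 196 and 12 at 4, total 1028; add 27 to one value (staying below 196) to reach 1055.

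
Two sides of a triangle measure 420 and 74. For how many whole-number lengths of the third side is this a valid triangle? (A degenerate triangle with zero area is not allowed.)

The triangle inequality gives |420 − 74| < c < 420 + 74, i.e. 346 < c < 494.
So c can be any integer from 347 to 493: 147 values.

147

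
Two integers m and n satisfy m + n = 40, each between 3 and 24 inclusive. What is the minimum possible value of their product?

384

mn = m(40 − m) is concave in m, so over [16, 24] it is minimized at an endpoint.
The extreme feasible split is m = 16, n = 24, giving mn = 384.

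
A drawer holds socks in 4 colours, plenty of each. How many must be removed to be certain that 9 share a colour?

33

In the worst case you draw 8 of each of the 4 colours: 4 × 8 = 32.
One more forces 9 of some colour, so 32 + 1 = 33.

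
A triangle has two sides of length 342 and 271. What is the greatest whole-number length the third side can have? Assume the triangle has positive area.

The third side must be less than 342 + 271 = 613.
The largest integer below 613 is 612.

612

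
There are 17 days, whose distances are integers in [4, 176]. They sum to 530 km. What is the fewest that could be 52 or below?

If only k of them are at most 52, the other 17 − k are at least 53, so the total is at least (17 − k)·53 + k·4.
This is ≤ 530, so (17 − k)·53 + 4k ≤ 530, which gives k ≥ 8.
Exactly 8 works: 8 values at 4 and 9 at 53 total 509; raise one of the low values by 21 (still ≤ 52) to hit 530.

8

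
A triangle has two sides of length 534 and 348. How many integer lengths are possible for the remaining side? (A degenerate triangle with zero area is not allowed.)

695

The triangle inequality gives |534 − 348| < c < 534 + 348, i.e. 186 < c < 882.
So c can be any integer from 187 to 881: 695 values.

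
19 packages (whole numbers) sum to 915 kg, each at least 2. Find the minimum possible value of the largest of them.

49

The 19 values sum to 915, so their maximum is at least ⌈915/19⌉ = 49.
Taking 16 copies of 48 and 3 copies of 49 gives exactly 915, so 49 is attained.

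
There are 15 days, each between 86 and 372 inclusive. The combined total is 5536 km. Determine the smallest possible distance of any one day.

Minimizing one value means maximizing the remaining 14.
The other 14 contribute at most 14 × 372 = 5208, leaving at least 5536 − 5208 = 328.
Since 328 ≥ 86, this is achievable: one at 328 and 14 at 372.

328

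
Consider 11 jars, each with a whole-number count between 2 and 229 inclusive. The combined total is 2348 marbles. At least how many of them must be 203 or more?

Suppose at most 11 − j of them reach 203; then j values are ≤ 202 and the rest ≤ 229.
The total is then ≤ 202·j + 229·(11 − j) = 2519 − 27j. For this to be ≥ 2348 we need j ≤ 6, so at least 11 − 6 = 5 must reach 203.
Exactly 5 works: 5 values at 229 and 6 at 202 total 2357; lower one of the high values by 9 (still ≥ 203) to hit 2348.

5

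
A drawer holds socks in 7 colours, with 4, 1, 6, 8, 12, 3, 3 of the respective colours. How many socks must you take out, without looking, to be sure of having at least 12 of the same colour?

37

In the worst case you take as many as possible of each colour without reaching 12: 4 + 1 + 6 + 8 + 11 + 3 + 3 = 36.
The next one must give 12 of some colour, so 36 + 1 = 37.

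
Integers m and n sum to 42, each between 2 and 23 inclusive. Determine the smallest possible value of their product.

For a fixed sum, mn is smallest when m and n are as far apart as possible.
At the endpoint m = 19, n = 42 − 19 = 23, so mn = 19 × 23 = 437.

437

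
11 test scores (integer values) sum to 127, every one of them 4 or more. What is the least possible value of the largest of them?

12

The 11 values sum to 127, so their maximum is at least ⌈127/11⌉ = 12.
Taking 5 copies of 11 and 6 copies of 12 gives exactly 127, so 12 is attained.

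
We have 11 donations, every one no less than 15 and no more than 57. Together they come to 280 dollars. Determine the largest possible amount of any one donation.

Maximizing one value means minimizing the remaining 10.
The other 10 contribute at least 10 × 15 = 150, leaving at most 280 − 150 = 130.
But each donation is capped at 57, so the maximum is 57.
Achievable: one at 57 and the other 10 totalling 223, which fits since 10 × 15 ≤ 223 ≤ 10 × 57.

57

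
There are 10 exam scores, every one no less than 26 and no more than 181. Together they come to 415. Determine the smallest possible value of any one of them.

To make one score as small as possible, make the other 9 as large as possible.
The other 9 can take up 9 × 181 = 1629 ≥ 415 − 26, so one score can sit at its floor of 26.
Achievable: one at 26 and the other 9 totalling 389, which fits since 9 × 26 ≤ 389 ≤ 9 × 181.

26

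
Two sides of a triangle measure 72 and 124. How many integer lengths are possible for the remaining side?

143

The triangle inequality gives |72 − 124| < c < 72 + 124, i.e. 52 < c < 196.
So c can be any integer from 53 to 195: 143 values.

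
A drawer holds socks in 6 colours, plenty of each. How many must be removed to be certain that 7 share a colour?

You could draw 6 of every colour without reaching 7 of any — 36 in all.
One more forces 7 of some colour, so 36 + 1 = 37.

37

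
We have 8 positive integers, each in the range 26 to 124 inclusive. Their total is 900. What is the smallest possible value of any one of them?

To make one integer as small as possible, make the other 7 as large as possible.
The other 7 contribute at most 7 × 124 = 868, leaving at least 900 − 868 = 32.
Since 32 ≥ 26, this is achievable: one at 32 and 7 at 124.

32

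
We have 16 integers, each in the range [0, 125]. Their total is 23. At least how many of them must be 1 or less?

5

If only k of them are at most 1, the other 16 − k are at least 2, so the total is at least (16 − k)·2 + k·0.
This is ≤ 23, so (16 − k)·2 + 0k ≤ 23, which gives k ≥ 5.
Exactly 5 works: 5 values at 0 and 11 at 2 total 22; raise one of the low values by 1 (still ≤ 1) to hit 23.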